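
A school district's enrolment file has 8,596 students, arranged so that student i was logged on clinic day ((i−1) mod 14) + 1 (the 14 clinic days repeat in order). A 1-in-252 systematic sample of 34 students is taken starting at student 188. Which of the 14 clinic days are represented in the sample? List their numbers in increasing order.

Consecutive selections differ by k = 252, so their clinic day numbers differ by 252 mod 14 = 0.
gcd(252, 14) = 14, so the sample visits 14/14 = 1 distinct residues mod 14.
Start 188 is clinic day 6; the clinic days hit are 6.

6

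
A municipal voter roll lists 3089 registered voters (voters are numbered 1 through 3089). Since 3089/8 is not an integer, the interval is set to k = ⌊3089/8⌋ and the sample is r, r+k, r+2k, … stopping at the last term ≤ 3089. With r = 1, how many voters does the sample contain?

9

k = ⌊3089/8⌋ = 386
Achieved size = ⌊(3089 − 1)/386⌋ + 1 = ⌊3088/386⌋ + 1 = 8 + 1 = 9
(last selection: 1 + 8×386 = 3089 ≤ 3089; next would be 3475 > 3089)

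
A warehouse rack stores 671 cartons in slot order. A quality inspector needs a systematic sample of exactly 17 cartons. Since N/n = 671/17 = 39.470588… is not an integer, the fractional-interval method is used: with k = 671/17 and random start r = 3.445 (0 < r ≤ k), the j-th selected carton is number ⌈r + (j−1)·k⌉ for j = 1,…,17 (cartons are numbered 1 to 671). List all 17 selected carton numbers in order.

4, 43, 83, 122, 162, 201, 241, 280, 320, 359, 399, 438, 478, 517, 557, 596, 635

j=1: r + 0k = 3.445 → ⌈·⌉ = 4
j=2: r + 1k = 42.915588… → ⌈·⌉ = 43
j=3: r + 2k = 82.386176… → ⌈·⌉ = 83
j=4: r + 3k = 121.856764… → ⌈·⌉ = 122
j=5: r + 4k = 161.327352… → ⌈·⌉ = 162
j=6: r + 5k = 200.797941… → ⌈·⌉ = 201
j=7: r + 6k = 240.268529… → ⌈·⌉ = 241
j=8: r + 7k = 279.739117… → ⌈·⌉ = 280
j=9: r + 8k = 319.209705… → ⌈·⌉ = 320
j=10: r + 9k = 358.680294… → ⌈·⌉ = 359
j=11: r + 10k = 398.150882… → ⌈·⌉ = 399
j=12: r + 11k = 437.621470… → ⌈·⌉ = 438
j=13: r + 12k = 477.092058… → ⌈·⌉ = 478
j=14: r + 13k = 516.562647… → ⌈·⌉ = 517
j=15: r + 14k = 556.033235… → ⌈·⌉ = 557
j=16: r + 15k = 595.503823… → ⌈·⌉ = 596
j=17: r + 16k = 634.974411… → ⌈·⌉ = 635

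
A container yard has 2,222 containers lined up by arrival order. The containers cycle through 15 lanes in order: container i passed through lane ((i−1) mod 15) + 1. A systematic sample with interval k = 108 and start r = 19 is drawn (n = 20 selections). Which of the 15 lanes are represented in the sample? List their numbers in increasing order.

Consecutive selections differ by k = 108, so their lane numbers differ by 108 mod 15 = 3.
gcd(108, 15) = 3, so the sample visits 15/3 = 5 distinct residues mod 15.
Start 19 is lane 4; the lanes hit are 1, 4, 7, 10, 13.

1, 4, 7, 10, 13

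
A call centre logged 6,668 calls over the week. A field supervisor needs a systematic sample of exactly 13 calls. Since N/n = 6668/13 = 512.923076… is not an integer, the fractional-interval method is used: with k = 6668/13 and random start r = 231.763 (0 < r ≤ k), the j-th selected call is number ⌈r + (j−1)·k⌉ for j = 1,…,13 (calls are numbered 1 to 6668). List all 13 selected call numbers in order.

j=1: r + 0k = 231.763 → ⌈·⌉ = 232
j=2: r + 1k = 744.686076… → ⌈·⌉ = 745
j=3: r + 2k = 1257.609153… → ⌈·⌉ = 1258
j=4: r + 3k = 1770.532230… → ⌈·⌉ = 1771
j=5: r + 4k = 2283.455307… → ⌈·⌉ = 2284
j=6: r + 5k = 2796.378384… → ⌈·⌉ = 2797
j=7: r + 6k = 3309.301461… → ⌈·⌉ = 3310
j=8: r + 7k = 3822.224538… → ⌈·⌉ = 3823
j=9: r + 8k = 4335.147615… → ⌈·⌉ = 4336
j=10: r + 9k = 4848.070692… → ⌈·⌉ = 4849
j=11: r + 10k = 5360.993769… → ⌈·⌉ = 5361
j=12: r + 11k = 5873.916846… → ⌈·⌉ = 5874
j=13: r + 12k = 6386.839923… → ⌈·⌉ = 6387

232, 745, 1258, 1771, 2284, 2797, 3310, 3823, 4336, 4849, 5361, 5874, 6387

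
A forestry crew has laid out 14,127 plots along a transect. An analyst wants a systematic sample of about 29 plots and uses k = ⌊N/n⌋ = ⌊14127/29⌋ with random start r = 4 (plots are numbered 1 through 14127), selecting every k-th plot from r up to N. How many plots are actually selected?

30

k = ⌊14127/29⌋ = 487
Achieved size = ⌊(14127 − 4)/487⌋ + 1 = ⌊14123/487⌋ + 1 = 29 + 1 = 30
(last selection: 4 + 29×487 = 14127 ≤ 14127; next would be 14614 > 14127)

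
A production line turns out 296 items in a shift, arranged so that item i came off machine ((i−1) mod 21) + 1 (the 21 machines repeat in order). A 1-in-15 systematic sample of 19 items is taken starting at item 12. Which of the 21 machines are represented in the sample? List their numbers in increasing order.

3, 6, 9, 12, 15, 18, 21

Consecutive selections differ by k = 15, so their machine numbers differ by 15 mod 21 = 15.
gcd(15, 21) = 3, so the sample visits 21/3 = 7 distinct residues mod 21.
Start 12 is machine 12; the machines hit are 3, 6, 9, 12, 15, 18, 21.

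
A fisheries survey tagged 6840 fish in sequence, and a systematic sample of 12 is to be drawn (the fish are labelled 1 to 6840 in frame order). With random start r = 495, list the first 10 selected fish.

495, 1065, 1635, 2205, 2775, 3345, 3915, 4485, 5055, 5625

k = N/n = 6840/12 = 570
fish 1: 495
fish 2: 495 + 570 = 1065
fish 3: 1065 + 570 = 1635
fish 4: 1635 + 570 = 2205
fish 5: 2205 + 570 = 2775
fish 6: 2775 + 570 = 3345
fish 7: 3345 + 570 = 3915
fish 8: 3915 + 570 = 4485
fish 9: 4485 + 570 = 5055
fish 10: 5055 + 570 = 5625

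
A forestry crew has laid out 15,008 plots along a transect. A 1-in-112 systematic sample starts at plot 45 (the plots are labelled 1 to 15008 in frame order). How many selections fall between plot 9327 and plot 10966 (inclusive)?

k = 112
First selection ≥ 9327: 45 + ⌈(9327−45)/112⌉·112 = 45 + 83×112 = 9341
Last selection ≤ 10966: 45 + ⌊(10966−45)/112⌋·112 = 45 + 97×112 = 10909
Count = 97 − 83 + 1 = 15

15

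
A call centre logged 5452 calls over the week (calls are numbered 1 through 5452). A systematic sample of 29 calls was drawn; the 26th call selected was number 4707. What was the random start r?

7

k = 5452/29 = 188
r = 4707 − (26−1)×188 = 4707 − 4700 = 7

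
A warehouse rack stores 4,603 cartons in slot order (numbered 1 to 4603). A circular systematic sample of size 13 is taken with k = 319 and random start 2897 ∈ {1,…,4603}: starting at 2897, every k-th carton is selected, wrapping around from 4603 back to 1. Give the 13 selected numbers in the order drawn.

Selection 1: 2897
Selection 2: 2897 + 319 = 3216
Selection 3: 3216 + 319 = 3535
Selection 4: 3535 + 319 = 3854
Selection 5: 3854 + 319 = 4173
Selection 6: 4173 + 319 = 4492
Selection 7: 4492 + 319 = 4811 → 4811 − 4603 = 208
Selection 8: 208 + 319 = 527
Selection 9: 527 + 319 = 846
Selection 10: 846 + 319 = 1165
Selection 11: 1165 + 319 = 1484
Selection 12: 1484 + 319 = 1803
Selection 13: 1803 + 319 = 2122

2897, 3216, 3535, 3854, 4173, 4492, 208, 527, 846, 1165, 1484, 1803, 2122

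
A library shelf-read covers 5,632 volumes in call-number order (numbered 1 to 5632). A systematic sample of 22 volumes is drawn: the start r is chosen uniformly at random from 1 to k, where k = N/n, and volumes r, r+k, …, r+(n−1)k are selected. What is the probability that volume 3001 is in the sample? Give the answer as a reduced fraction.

1/256

k = 5632/22 = 256.
Volume 3001 is selected iff r ≡ 3001 (mod 256); exactly one such r in {1,…,256}.
Inclusion probability = 1/256.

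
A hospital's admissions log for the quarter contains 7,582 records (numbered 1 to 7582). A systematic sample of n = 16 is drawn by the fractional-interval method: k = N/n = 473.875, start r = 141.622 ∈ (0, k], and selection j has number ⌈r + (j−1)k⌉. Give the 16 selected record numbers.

j=1: r + 0k = 141.622 → ⌈·⌉ = 142
j=2: r + 1k = 615.497 → ⌈·⌉ = 616
j=3: r + 2k = 1089.372 → ⌈·⌉ = 1090
j=4: r + 3k = 1563.247 → ⌈·⌉ = 1564
j=5: r + 4k = 2037.122 → ⌈·⌉ = 2038
j=6: r + 5k = 2510.997 → ⌈·⌉ = 2511
j=7: r + 6k = 2984.872 → ⌈·⌉ = 2985
j=8: r + 7k = 3458.747 → ⌈·⌉ = 3459
j=9: r + 8k = 3932.622 → ⌈·⌉ = 3933
j=10: r + 9k = 4406.497 → ⌈·⌉ = 4407
j=11: r + 10k = 4880.372 → ⌈·⌉ = 4881
j=12: r + 11k = 5354.247 → ⌈·⌉ = 5355
j=13: r + 12k = 5828.122 → ⌈·⌉ = 5829
j=14: r + 13k = 6301.997 → ⌈·⌉ = 6302
j=15: r + 14k = 6775.872 → ⌈·⌉ = 6776
j=16: r + 15k = 7249.747 → ⌈·⌉ = 7250

142, 616, 1090, 1564, 2038, 2511, 2985, 3459, 3933, 4407, 4881, 5355, 5829, 6302, 6776, 7250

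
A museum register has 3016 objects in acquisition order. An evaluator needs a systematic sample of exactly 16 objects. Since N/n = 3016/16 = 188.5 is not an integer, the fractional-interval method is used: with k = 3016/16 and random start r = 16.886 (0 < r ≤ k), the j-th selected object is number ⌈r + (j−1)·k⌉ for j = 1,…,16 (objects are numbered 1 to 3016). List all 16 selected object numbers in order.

j=1: r + 0k = 16.886 → ⌈·⌉ = 17
j=2: r + 1k = 205.386 → ⌈·⌉ = 206
j=3: r + 2k = 393.886 → ⌈·⌉ = 394
j=4: r + 3k = 582.386 → ⌈·⌉ = 583
j=5: r + 4k = 770.886 → ⌈·⌉ = 771
j=6: r + 5k = 959.386 → ⌈·⌉ = 960
j=7: r + 6k = 1147.886 → ⌈·⌉ = 1148
j=8: r + 7k = 1336.386 → ⌈·⌉ = 1337
j=9: r + 8k = 1524.886 → ⌈·⌉ = 1525
j=10: r + 9k = 1713.386 → ⌈·⌉ = 1714
j=11: r + 10k = 1901.886 → ⌈·⌉ = 1902
j=12: r + 11k = 2090.386 → ⌈·⌉ = 2091
j=13: r + 12k = 2278.886 → ⌈·⌉ = 2279
j=14: r + 13k = 2467.386 → ⌈·⌉ = 2468
j=15: r + 14k = 2655.886 → ⌈·⌉ = 2656
j=16: r + 15k = 2844.386 → ⌈·⌉ = 2845

17, 206, 394, 583, 771, 960, 1148, 1337, 1525, 1714, 1902, 2091, 2279, 2468, 2656, 2845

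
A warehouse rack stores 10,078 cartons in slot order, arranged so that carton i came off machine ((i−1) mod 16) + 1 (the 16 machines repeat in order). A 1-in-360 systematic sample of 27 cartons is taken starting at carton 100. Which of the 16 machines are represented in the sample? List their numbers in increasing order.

Consecutive selections differ by k = 360, so their machine numbers differ by 360 mod 16 = 8.
gcd(360, 16) = 8, so the sample visits 16/8 = 2 distinct residues mod 16.
Start 100 is machine 4; the machines hit are 4, 12.

4, 12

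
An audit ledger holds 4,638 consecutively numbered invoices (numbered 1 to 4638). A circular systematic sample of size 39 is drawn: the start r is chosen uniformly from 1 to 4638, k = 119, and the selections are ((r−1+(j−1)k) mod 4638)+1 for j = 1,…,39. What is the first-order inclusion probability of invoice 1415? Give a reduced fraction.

13/1546

For each position j, as r ranges over 1…4638 the j-th selection hits every invoice exactly once, so invoice 1415 is selected for exactly 39 of the 4638 starts.
Inclusion probability = 39/4638 = 13/1546.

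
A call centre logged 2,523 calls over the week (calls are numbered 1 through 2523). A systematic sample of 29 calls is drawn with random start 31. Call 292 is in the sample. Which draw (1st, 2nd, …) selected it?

4

k = 2523/29 = 87
position = (292 − 31)/87 + 1 = 261/87 + 1 = 3 + 1 = 4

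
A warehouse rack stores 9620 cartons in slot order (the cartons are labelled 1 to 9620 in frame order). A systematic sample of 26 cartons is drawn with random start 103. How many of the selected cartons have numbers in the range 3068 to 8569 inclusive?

k = 9620/26 = 370
First selection ≥ 3068: 103 + ⌈(3068−103)/370⌉·370 = 103 + 9×370 = 3433
Last selection ≤ 8569: 103 + ⌊(8569−103)/370⌋·370 = 103 + 22×370 = 8243
Count = 22 − 9 + 1 = 14

14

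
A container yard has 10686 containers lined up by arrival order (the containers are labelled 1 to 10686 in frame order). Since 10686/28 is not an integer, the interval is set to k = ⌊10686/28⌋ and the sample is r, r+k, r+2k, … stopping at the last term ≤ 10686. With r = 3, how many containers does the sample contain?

29

k = ⌊10686/28⌋ = 381
Achieved size = ⌊(10686 − 3)/381⌋ + 1 = ⌊10683/381⌋ + 1 = 28 + 1 = 29
(last selection: 3 + 28×381 = 10671 ≤ 10686; next would be 11052 > 10686)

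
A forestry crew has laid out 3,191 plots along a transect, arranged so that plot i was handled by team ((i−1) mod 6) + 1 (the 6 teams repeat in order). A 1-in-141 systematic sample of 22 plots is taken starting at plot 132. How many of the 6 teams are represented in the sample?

2

Consecutive selections differ by k = 141, so their team numbers differ by 141 mod 6 = 3.
gcd(141, 6) = 3, so the sample visits 6/3 = 2 distinct residues mod 6.
Start 132 is team 6; the teams hit are 3, 6.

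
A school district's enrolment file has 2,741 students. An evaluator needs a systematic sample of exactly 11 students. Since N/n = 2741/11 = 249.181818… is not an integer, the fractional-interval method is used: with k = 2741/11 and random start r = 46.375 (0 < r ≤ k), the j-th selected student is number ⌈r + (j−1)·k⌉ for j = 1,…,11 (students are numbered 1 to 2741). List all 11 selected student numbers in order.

j=1: r + 0k = 46.375 → ⌈·⌉ = 47
j=2: r + 1k = 295.556818… → ⌈·⌉ = 296
j=3: r + 2k = 544.738636… → ⌈·⌉ = 545
j=4: r + 3k = 793.920454… → ⌈·⌉ = 794
j=5: r + 4k = 1043.102272… → ⌈·⌉ = 1044
j=6: r + 5k = 1292.284090… → ⌈·⌉ = 1293
j=7: r + 6k = 1541.465909… → ⌈·⌉ = 1542
j=8: r + 7k = 1790.647727… → ⌈·⌉ = 1791
j=9: r + 8k = 2039.829545… → ⌈·⌉ = 2040
j=10: r + 9k = 2289.011363… → ⌈·⌉ = 2290
j=11: r + 10k = 2538.193181… → ⌈·⌉ = 2539

47, 296, 545, 794, 1044, 1293, 1542, 1791, 2040, 2290, 2539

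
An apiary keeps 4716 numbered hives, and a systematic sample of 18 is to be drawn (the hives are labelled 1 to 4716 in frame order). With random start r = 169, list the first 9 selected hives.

k = N/n = 4716/18 = 262
hive 1: 169
hive 2: 169 + 262 = 431
hive 3: 431 + 262 = 693
hive 4: 693 + 262 = 955
hive 5: 955 + 262 = 1217
hive 6: 1217 + 262 = 1479
hive 7: 1479 + 262 = 1741
hive 8: 1741 + 262 = 2003
hive 9: 2003 + 262 = 2265

169, 431, 693, 955, 1217, 1479, 1741, 2003, 2265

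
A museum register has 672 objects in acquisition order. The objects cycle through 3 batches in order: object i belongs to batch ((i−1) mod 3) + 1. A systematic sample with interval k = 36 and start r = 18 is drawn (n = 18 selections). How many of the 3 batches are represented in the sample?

1

Consecutive selections differ by k = 36, so their batch numbers differ by 36 mod 3 = 0.
gcd(36, 3) = 3, so the sample visits 3/3 = 1 distinct residues mod 3.
Start 18 is batch 3; the batches hit are 3.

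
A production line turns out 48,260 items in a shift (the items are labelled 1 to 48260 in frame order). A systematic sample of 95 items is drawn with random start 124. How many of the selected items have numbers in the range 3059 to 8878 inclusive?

12

k = 48260/95 = 508
First selection ≥ 3059: 124 + ⌈(3059−124)/508⌉·508 = 124 + 6×508 = 3172
Last selection ≤ 8878: 124 + ⌊(8878−124)/508⌋·508 = 124 + 17×508 = 8760
Count = 17 − 6 + 1 = 12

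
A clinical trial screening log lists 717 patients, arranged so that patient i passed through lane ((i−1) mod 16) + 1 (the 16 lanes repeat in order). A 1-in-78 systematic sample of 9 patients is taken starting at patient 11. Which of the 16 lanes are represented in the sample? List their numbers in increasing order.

Consecutive selections differ by k = 78, so their lane numbers differ by 78 mod 16 = 14.
gcd(78, 16) = 2, so the sample visits 16/2 = 8 distinct residues mod 16.
Start 11 is lane 11; the lanes hit are 1, 3, 5, 7, 9, 11, 13, 15.

1, 3, 5, 7, 9, 11, 13, 15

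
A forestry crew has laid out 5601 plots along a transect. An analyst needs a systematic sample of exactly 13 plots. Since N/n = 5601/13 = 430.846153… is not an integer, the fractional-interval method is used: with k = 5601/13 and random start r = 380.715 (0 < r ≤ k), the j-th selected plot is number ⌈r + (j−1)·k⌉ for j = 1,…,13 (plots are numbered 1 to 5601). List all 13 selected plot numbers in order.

381, 812, 1243, 1674, 2105, 2535, 2966, 3397, 3828, 4259, 4690, 5121, 5551

j=1: r + 0k = 380.715 → ⌈·⌉ = 381
j=2: r + 1k = 811.561153… → ⌈·⌉ = 812
j=3: r + 2k = 1242.407307… → ⌈·⌉ = 1243
j=4: r + 3k = 1673.253461… → ⌈·⌉ = 1674
j=5: r + 4k = 2104.099615… → ⌈·⌉ = 2105
j=6: r + 5k = 2534.945769… → ⌈·⌉ = 2535
j=7: r + 6k = 2965.791923… → ⌈·⌉ = 2966
j=8: r + 7k = 3396.638076… → ⌈·⌉ = 3397
j=9: r + 8k = 3827.484230… → ⌈·⌉ = 3828
j=10: r + 9k = 4258.330384… → ⌈·⌉ = 4259
j=11: r + 10k = 4689.176538… → ⌈·⌉ = 4690
j=12: r + 11k = 5120.022692… → ⌈·⌉ = 5121
j=13: r + 12k = 5550.868846… → ⌈·⌉ = 5551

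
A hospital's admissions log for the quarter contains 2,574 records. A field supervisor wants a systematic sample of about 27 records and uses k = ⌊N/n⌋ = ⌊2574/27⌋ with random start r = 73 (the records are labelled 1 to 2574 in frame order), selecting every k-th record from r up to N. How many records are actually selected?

k = ⌊2574/27⌋ = 95
Achieved size = ⌊(2574 − 73)/95⌋ + 1 = ⌊2501/95⌋ + 1 = 26 + 1 = 27
(last selection: 73 + 26×95 = 2543 ≤ 2574; next would be 2638 > 2574)

27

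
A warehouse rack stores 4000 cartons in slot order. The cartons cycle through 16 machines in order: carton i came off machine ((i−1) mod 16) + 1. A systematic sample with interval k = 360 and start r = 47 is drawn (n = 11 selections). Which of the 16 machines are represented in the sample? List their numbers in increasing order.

7, 15

Consecutive selections differ by k = 360, so their machine numbers differ by 360 mod 16 = 8.
gcd(360, 16) = 8, so the sample visits 16/8 = 2 distinct residues mod 16.
Start 47 is machine 15; the machines hit are 7, 15.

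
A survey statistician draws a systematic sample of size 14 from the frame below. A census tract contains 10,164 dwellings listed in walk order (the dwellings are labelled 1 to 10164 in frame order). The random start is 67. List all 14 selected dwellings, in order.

k = N/n = 10164/14 = 726
dwelling 1: 67
dwelling 2: 67 + 726 = 793
dwelling 3: 793 + 726 = 1519
dwelling 4: 1519 + 726 = 2245
dwelling 5: 2245 + 726 = 2971
dwelling 6: 2971 + 726 = 3697
dwelling 7: 3697 + 726 = 4423
dwelling 8: 4423 + 726 = 5149
dwelling 9: 5149 + 726 = 5875
dwelling 10: 5875 + 726 = 6601
dwelling 11: 6601 + 726 = 7327
dwelling 12: 7327 + 726 = 8053
dwelling 13: 8053 + 726 = 8779
dwelling 14: 8779 + 726 = 9505

67, 793, 1519, 2245, 2971, 3697, 4423, 5149, 5875, 6601, 7327, 8053, 8779, 9505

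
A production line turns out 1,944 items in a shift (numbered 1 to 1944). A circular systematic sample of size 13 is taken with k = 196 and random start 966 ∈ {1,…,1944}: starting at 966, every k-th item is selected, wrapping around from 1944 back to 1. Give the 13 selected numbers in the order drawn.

966, 1162, 1358, 1554, 1750, 2, 198, 394, 590, 786, 982, 1178, 1374

Selection 1: 966
Selection 2: 966 + 196 = 1162
Selection 3: 1162 + 196 = 1358
Selection 4: 1358 + 196 = 1554
Selection 5: 1554 + 196 = 1750
Selection 6: 1750 + 196 = 1946 → 1946 − 1944 = 2
Selection 7: 2 + 196 = 198
Selection 8: 198 + 196 = 394
Selection 9: 394 + 196 = 590
Selection 10: 590 + 196 = 786
Selection 11: 786 + 196 = 982
Selection 12: 982 + 196 = 1178
Selection 13: 1178 + 196 = 1374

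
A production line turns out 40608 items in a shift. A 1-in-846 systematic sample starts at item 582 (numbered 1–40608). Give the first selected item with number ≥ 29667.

30192

k = 846
Steps past start: ⌈(29667 − 582)/846⌉ = ⌈29085/846⌉ = 35
Selected item: 582 + 35×846 = 30192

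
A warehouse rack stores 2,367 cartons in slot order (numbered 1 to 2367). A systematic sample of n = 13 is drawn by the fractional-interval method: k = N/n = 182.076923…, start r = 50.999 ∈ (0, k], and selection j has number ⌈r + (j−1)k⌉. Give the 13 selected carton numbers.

51, 234, 416, 598, 780, 962, 1144, 1326, 1508, 1690, 1872, 2054, 2236

j=1: r + 0k = 50.999 → ⌈·⌉ = 51
j=2: r + 1k = 233.075923… → ⌈·⌉ = 234
j=3: r + 2k = 415.152846… → ⌈·⌉ = 416
j=4: r + 3k = 597.229769… → ⌈·⌉ = 598
j=5: r + 4k = 779.306692… → ⌈·⌉ = 780
j=6: r + 5k = 961.383615… → ⌈·⌉ = 962
j=7: r + 6k = 1143.460538… → ⌈·⌉ = 1144
j=8: r + 7k = 1325.537461… → ⌈·⌉ = 1326
j=9: r + 8k = 1507.614384… → ⌈·⌉ = 1508
j=10: r + 9k = 1689.691307… → ⌈·⌉ = 1690
j=11: r + 10k = 1871.768230… → ⌈·⌉ = 1872
j=12: r + 11k = 2053.845153… → ⌈·⌉ = 2054
j=13: r + 12k = 2235.922076… → ⌈·⌉ = 2236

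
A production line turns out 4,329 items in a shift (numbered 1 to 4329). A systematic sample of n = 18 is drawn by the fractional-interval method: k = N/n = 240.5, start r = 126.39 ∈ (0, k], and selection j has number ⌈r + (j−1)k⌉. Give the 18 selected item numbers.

j=1: r + 0k = 126.39 → ⌈·⌉ = 127
j=2: r + 1k = 366.89 → ⌈·⌉ = 367
j=3: r + 2k = 607.39 → ⌈·⌉ = 608
j=4: r + 3k = 847.89 → ⌈·⌉ = 848
j=5: r + 4k = 1088.39 → ⌈·⌉ = 1089
j=6: r + 5k = 1328.89 → ⌈·⌉ = 1329
j=7: r + 6k = 1569.39 → ⌈·⌉ = 1570
j=8: r + 7k = 1809.89 → ⌈·⌉ = 1810
j=9: r + 8k = 2050.39 → ⌈·⌉ = 2051
j=10: r + 9k = 2290.89 → ⌈·⌉ = 2291
j=11: r + 10k = 2531.39 → ⌈·⌉ = 2532
j=12: r + 11k = 2771.89 → ⌈·⌉ = 2772
j=13: r + 12k = 3012.39 → ⌈·⌉ = 3013
j=14: r + 13k = 3252.89 → ⌈·⌉ = 3253
j=15: r + 14k = 3493.39 → ⌈·⌉ = 3494
j=16: r + 15k = 3733.89 → ⌈·⌉ = 3734
j=17: r + 16k = 3974.39 → ⌈·⌉ = 3975
j=18: r + 17k = 4214.89 → ⌈·⌉ = 4215

127, 367, 608, 848, 1089, 1329, 1570, 1810, 2051, 2291, 2532, 2772, 3013, 3253, 3494, 3734, 3975, 4215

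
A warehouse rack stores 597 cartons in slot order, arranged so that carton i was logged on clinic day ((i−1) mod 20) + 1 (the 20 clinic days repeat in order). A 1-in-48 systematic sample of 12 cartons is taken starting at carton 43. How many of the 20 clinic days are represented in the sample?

5

Consecutive selections differ by k = 48, so their clinic day numbers differ by 48 mod 20 = 8.
gcd(48, 20) = 4, so the sample visits 20/4 = 5 distinct residues mod 20.
Start 43 is clinic day 3; the clinic days hit are 3, 7, 11, 15, 19.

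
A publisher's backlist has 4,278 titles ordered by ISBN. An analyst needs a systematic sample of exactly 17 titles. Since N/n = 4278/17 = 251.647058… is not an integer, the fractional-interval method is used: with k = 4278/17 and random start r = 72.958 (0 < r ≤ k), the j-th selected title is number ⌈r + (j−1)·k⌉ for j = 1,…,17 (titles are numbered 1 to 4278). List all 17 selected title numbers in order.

j=1: r + 0k = 72.958 → ⌈·⌉ = 73
j=2: r + 1k = 324.605058… → ⌈·⌉ = 325
j=3: r + 2k = 576.252117… → ⌈·⌉ = 577
j=4: r + 3k = 827.899176… → ⌈·⌉ = 828
j=5: r + 4k = 1079.546235… → ⌈·⌉ = 1080
j=6: r + 5k = 1331.193294… → ⌈·⌉ = 1332
j=7: r + 6k = 1582.840352… → ⌈·⌉ = 1583
j=8: r + 7k = 1834.487411… → ⌈·⌉ = 1835
j=9: r + 8k = 2086.134470… → ⌈·⌉ = 2087
j=10: r + 9k = 2337.781529… → ⌈·⌉ = 2338
j=11: r + 10k = 2589.428588… → ⌈·⌉ = 2590
j=12: r + 11k = 2841.075647… → ⌈·⌉ = 2842
j=13: r + 12k = 3092.722705… → ⌈·⌉ = 3093
j=14: r + 13k = 3344.369764… → ⌈·⌉ = 3345
j=15: r + 14k = 3596.016823… → ⌈·⌉ = 3597
j=16: r + 15k = 3847.663882… → ⌈·⌉ = 3848
j=17: r + 16k = 4099.310941… → ⌈·⌉ = 4100

73, 325, 577, 828, 1080, 1332, 1583, 1835, 2087, 2338, 2590, 2842, 3093, 3345, 3597, 3848, 4100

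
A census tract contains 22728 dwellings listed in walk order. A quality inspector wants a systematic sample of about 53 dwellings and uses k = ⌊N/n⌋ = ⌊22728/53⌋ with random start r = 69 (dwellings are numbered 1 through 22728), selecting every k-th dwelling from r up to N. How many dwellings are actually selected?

53

k = ⌊22728/53⌋ = 428
Achieved size = ⌊(22728 − 69)/428⌋ + 1 = ⌊22659/428⌋ + 1 = 52 + 1 = 53
(last selection: 69 + 52×428 = 22325 ≤ 22728; next would be 22753 > 22728)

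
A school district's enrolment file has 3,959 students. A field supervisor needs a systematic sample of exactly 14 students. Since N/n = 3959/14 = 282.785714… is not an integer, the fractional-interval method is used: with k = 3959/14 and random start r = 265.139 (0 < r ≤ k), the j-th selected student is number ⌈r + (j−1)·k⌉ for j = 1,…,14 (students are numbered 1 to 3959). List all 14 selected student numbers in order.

266, 548, 831, 1114, 1397, 1680, 1962, 2245, 2528, 2811, 3093, 3376, 3659, 3942

j=1: r + 0k = 265.139 → ⌈·⌉ = 266
j=2: r + 1k = 547.924714… → ⌈·⌉ = 548
j=3: r + 2k = 830.710428… → ⌈·⌉ = 831
j=4: r + 3k = 1113.496142… → ⌈·⌉ = 1114
j=5: r + 4k = 1396.281857… → ⌈·⌉ = 1397
j=6: r + 5k = 1679.067571… → ⌈·⌉ = 1680
j=7: r + 6k = 1961.853285… → ⌈·⌉ = 1962
j=8: r + 7k = 2244.639 → ⌈·⌉ = 2245
j=9: r + 8k = 2527.424714… → ⌈·⌉ = 2528
j=10: r + 9k = 2810.210428… → ⌈·⌉ = 2811
j=11: r + 10k = 3092.996142… → ⌈·⌉ = 3093
j=12: r + 11k = 3375.781857… → ⌈·⌉ = 3376
j=13: r + 12k = 3658.567571… → ⌈·⌉ = 3659
j=14: r + 13k = 3941.353285… → ⌈·⌉ = 3942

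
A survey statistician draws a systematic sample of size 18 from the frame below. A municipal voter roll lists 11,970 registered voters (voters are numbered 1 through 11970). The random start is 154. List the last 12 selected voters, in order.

k = N/n = 11970/18 = 665
7th selection = 154 + 6×665 = 4144
8th: 4144 + 665 = 4809
9th: 4809 + 665 = 5474
10th: 5474 + 665 = 6139
11th: 6139 + 665 = 6804
12th: 6804 + 665 = 7469
13th: 7469 + 665 = 8134
14th: 8134 + 665 = 8799
15th: 8799 + 665 = 9464
16th: 9464 + 665 = 10129
17th: 10129 + 665 = 10794
18th: 10794 + 665 = 11459

4144, 4809, 5474, 6139, 6804, 7469, 8134, 8799, 9464, 10129, 10794, 11459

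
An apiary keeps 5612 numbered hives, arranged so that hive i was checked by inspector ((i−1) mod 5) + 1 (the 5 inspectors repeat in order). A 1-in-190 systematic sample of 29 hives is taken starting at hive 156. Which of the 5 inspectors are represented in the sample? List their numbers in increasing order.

Consecutive selections differ by k = 190, so their inspector numbers differ by 190 mod 5 = 0.
gcd(190, 5) = 5, so the sample visits 5/5 = 1 distinct residues mod 5.
Start 156 is inspector 1; the inspectors hit are 1.

1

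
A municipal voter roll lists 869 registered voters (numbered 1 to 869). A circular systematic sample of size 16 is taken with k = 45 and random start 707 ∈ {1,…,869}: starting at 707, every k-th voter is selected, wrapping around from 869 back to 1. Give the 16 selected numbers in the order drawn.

707, 752, 797, 842, 18, 63, 108, 153, 198, 243, 288, 333, 378, 423, 468, 513

Selection 1: 707
Selection 2: 707 + 45 = 752
Selection 3: 752 + 45 = 797
Selection 4: 797 + 45 = 842
Selection 5: 842 + 45 = 887 → 887 − 869 = 18
Selection 6: 18 + 45 = 63
Selection 7: 63 + 45 = 108
Selection 8: 108 + 45 = 153
Selection 9: 153 + 45 = 198
Selection 10: 198 + 45 = 243
Selection 11: 243 + 45 = 288
Selection 12: 288 + 45 = 333
Selection 13: 333 + 45 = 378
Selection 14: 378 + 45 = 423
Selection 15: 423 + 45 = 468
Selection 16: 468 + 45 = 513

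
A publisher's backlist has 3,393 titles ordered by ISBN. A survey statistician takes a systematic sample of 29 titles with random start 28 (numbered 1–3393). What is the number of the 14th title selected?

1549

k = 3393/29 = 117
14th selection = r + (14−1)·k = 28 + 13×117 = 28 + 1521 = 1549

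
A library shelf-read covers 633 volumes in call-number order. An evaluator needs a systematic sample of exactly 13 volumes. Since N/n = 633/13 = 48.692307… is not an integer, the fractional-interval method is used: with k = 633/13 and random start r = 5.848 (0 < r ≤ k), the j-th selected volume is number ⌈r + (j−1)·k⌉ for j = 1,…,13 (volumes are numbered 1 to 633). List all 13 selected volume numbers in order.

j=1: r + 0k = 5.848 → ⌈·⌉ = 6
j=2: r + 1k = 54.540307… → ⌈·⌉ = 55
j=3: r + 2k = 103.232615… → ⌈·⌉ = 104
j=4: r + 3k = 151.924923… → ⌈·⌉ = 152
j=5: r + 4k = 200.617230… → ⌈·⌉ = 201
j=6: r + 5k = 249.309538… → ⌈·⌉ = 250
j=7: r + 6k = 298.001846… → ⌈·⌉ = 299
j=8: r + 7k = 346.694153… → ⌈·⌉ = 347
j=9: r + 8k = 395.386461… → ⌈·⌉ = 396
j=10: r + 9k = 444.078769… → ⌈·⌉ = 445
j=11: r + 10k = 492.771076… → ⌈·⌉ = 493
j=12: r + 11k = 541.463384… → ⌈·⌉ = 542
j=13: r + 12k = 590.155692… → ⌈·⌉ = 591

6, 55, 104, 152, 201, 250, 299, 347, 396, 445, 493, 542, 591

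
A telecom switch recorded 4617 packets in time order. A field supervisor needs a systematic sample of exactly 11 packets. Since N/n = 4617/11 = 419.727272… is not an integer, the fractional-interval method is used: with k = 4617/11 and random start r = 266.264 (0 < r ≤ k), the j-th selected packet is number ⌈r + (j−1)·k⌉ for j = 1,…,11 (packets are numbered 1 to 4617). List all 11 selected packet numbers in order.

j=1: r + 0k = 266.264 → ⌈·⌉ = 267
j=2: r + 1k = 685.991272… → ⌈·⌉ = 686
j=3: r + 2k = 1105.718545… → ⌈·⌉ = 1106
j=4: r + 3k = 1525.445818… → ⌈·⌉ = 1526
j=5: r + 4k = 1945.173090… → ⌈·⌉ = 1946
j=6: r + 5k = 2364.900363… → ⌈·⌉ = 2365
j=7: r + 6k = 2784.627636… → ⌈·⌉ = 2785
j=8: r + 7k = 3204.354909… → ⌈·⌉ = 3205
j=9: r + 8k = 3624.082181… → ⌈·⌉ = 3625
j=10: r + 9k = 4043.809454… → ⌈·⌉ = 4044
j=11: r + 10k = 4463.536727… → ⌈·⌉ = 4464

267, 686, 1106, 1526, 1946, 2365, 2785, 3205, 3625, 4044, 4464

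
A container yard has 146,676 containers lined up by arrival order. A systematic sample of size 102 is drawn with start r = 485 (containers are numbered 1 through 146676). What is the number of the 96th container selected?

k = 146676/102 = 1438
96th selection = r + (96−1)·k = 485 + 95×1438 = 485 + 136610 = 137095

137095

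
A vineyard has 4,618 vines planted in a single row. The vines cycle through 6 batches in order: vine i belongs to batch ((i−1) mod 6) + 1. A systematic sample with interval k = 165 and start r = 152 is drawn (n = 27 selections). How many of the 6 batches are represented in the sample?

Consecutive selections differ by k = 165, so their batch numbers differ by 165 mod 6 = 3.
gcd(165, 6) = 3, so the sample visits 6/3 = 2 distinct residues mod 6.
Start 152 is batch 2; the batches hit are 2, 5.

2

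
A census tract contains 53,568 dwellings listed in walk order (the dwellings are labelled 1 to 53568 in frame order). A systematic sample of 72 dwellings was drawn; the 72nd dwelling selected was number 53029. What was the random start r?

205

k = 53568/72 = 744
r = 53029 − (72−1)×744 = 53029 − 52824 = 205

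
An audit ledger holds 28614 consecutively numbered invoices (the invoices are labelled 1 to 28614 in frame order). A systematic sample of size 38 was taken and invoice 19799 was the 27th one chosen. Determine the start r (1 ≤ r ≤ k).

k = 28614/38 = 753
r = 19799 − (27−1)×753 = 19799 − 19578 = 221

221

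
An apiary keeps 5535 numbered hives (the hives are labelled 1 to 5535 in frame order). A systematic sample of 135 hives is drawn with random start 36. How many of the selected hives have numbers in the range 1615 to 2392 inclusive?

19

k = 5535/135 = 41
First selection ≥ 1615: 36 + ⌈(1615−36)/41⌉·41 = 36 + 39×41 = 1635
Last selection ≤ 2392: 36 + ⌊(2392−36)/41⌋·41 = 36 + 57×41 = 2373
Count = 57 − 39 + 1 = 19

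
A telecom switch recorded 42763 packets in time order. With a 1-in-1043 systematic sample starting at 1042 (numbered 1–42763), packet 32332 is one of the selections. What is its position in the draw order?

31

k = 1043
position = (32332 − 1042)/1043 + 1 = 31290/1043 + 1 = 30 + 1 = 31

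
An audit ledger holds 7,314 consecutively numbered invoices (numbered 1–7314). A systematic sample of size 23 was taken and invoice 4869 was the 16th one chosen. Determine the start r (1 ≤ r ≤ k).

99

k = 7314/23 = 318
r = 4869 − (16−1)×318 = 4869 − 4770 = 99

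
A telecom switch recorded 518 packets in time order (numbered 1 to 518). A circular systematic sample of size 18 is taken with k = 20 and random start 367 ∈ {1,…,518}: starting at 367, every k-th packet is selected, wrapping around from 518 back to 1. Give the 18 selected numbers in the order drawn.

Selection 1: 367
Selection 2: 367 + 20 = 387
Selection 3: 387 + 20 = 407
Selection 4: 407 + 20 = 427
Selection 5: 427 + 20 = 447
Selection 6: 447 + 20 = 467
Selection 7: 467 + 20 = 487
Selection 8: 487 + 20 = 507
Selection 9: 507 + 20 = 527 → 527 − 518 = 9
Selection 10: 9 + 20 = 29
Selection 11: 29 + 20 = 49
Selection 12: 49 + 20 = 69
Selection 13: 69 + 20 = 89
Selection 14: 89 + 20 = 109
Selection 15: 109 + 20 = 129
Selection 16: 129 + 20 = 149
Selection 17: 149 + 20 = 169
Selection 18: 169 + 20 = 189

367, 387, 407, 427, 447, 467, 487, 507, 9, 29, 49, 69, 89, 109, 129, 149, 169, 189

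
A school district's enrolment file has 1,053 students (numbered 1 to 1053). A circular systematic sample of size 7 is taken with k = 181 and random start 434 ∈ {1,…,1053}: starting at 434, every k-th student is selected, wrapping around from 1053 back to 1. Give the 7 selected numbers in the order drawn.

434, 615, 796, 977, 105, 286, 467

Selection 1: 434
Selection 2: 434 + 181 = 615
Selection 3: 615 + 181 = 796
Selection 4: 796 + 181 = 977
Selection 5: 977 + 181 = 1158 → 1158 − 1053 = 105
Selection 6: 105 + 181 = 286
Selection 7: 286 + 181 = 467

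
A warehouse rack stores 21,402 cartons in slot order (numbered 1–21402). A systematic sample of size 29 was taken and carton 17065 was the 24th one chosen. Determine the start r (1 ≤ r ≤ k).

k = 21402/29 = 738
r = 17065 − (24−1)×738 = 17065 − 16974 = 91

91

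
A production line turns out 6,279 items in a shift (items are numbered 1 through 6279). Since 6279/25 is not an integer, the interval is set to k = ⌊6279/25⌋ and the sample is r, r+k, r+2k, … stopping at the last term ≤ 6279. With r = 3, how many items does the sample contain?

k = ⌊6279/25⌋ = 251
Achieved size = ⌊(6279 − 3)/251⌋ + 1 = ⌊6276/251⌋ + 1 = 25 + 1 = 26
(last selection: 3 + 25×251 = 6278 ≤ 6279; next would be 6529 > 6279)

26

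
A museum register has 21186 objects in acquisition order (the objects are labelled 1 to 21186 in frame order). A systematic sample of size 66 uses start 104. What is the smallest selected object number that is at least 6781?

k = 21186/66 = 321
Steps past start: ⌈(6781 − 104)/321⌉ = ⌈6677/321⌉ = 21
Selected object: 104 + 21×321 = 6845

6845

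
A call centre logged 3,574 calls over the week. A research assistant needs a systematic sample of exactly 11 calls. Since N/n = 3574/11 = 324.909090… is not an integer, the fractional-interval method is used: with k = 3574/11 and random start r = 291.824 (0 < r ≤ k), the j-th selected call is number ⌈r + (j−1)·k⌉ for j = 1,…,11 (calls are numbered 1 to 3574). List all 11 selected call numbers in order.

j=1: r + 0k = 291.824 → ⌈·⌉ = 292
j=2: r + 1k = 616.733090… → ⌈·⌉ = 617
j=3: r + 2k = 941.642181… → ⌈·⌉ = 942
j=4: r + 3k = 1266.551272… → ⌈·⌉ = 1267
j=5: r + 4k = 1591.460363… → ⌈·⌉ = 1592
j=6: r + 5k = 1916.369454… → ⌈·⌉ = 1917
j=7: r + 6k = 2241.278545… → ⌈·⌉ = 2242
j=8: r + 7k = 2566.187636… → ⌈·⌉ = 2567
j=9: r + 8k = 2891.096727… → ⌈·⌉ = 2892
j=10: r + 9k = 3216.005818… → ⌈·⌉ = 3217
j=11: r + 10k = 3540.914909… → ⌈·⌉ = 3541

292, 617, 942, 1267, 1592, 1917, 2242, 2567, 2892, 3217, 3541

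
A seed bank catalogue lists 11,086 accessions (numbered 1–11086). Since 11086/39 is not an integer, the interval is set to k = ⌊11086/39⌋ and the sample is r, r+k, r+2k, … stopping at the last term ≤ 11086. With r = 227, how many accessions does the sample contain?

k = ⌊11086/39⌋ = 284
Achieved size = ⌊(11086 − 227)/284⌋ + 1 = ⌊10859/284⌋ + 1 = 38 + 1 = 39
(last selection: 227 + 38×284 = 11019 ≤ 11086; next would be 11303 > 11086)

39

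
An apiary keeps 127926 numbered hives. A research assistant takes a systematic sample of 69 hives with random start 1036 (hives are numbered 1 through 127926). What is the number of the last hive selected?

127108

k = 127926/69 = 1854
69th selection = r + (69−1)·k = 1036 + 68×1854 = 1036 + 126072 = 127108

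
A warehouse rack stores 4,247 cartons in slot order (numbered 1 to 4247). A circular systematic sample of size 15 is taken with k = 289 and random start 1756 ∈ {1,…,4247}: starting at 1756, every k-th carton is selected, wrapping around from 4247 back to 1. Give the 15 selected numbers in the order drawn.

Selection 1: 1756
Selection 2: 1756 + 289 = 2045
Selection 3: 2045 + 289 = 2334
Selection 4: 2334 + 289 = 2623
Selection 5: 2623 + 289 = 2912
Selection 6: 2912 + 289 = 3201
Selection 7: 3201 + 289 = 3490
Selection 8: 3490 + 289 = 3779
Selection 9: 3779 + 289 = 4068
Selection 10: 4068 + 289 = 4357 → 4357 − 4247 = 110
Selection 11: 110 + 289 = 399
Selection 12: 399 + 289 = 688
Selection 13: 688 + 289 = 977
Selection 14: 977 + 289 = 1266
Selection 15: 1266 + 289 = 1555

1756, 2045, 2334, 2623, 2912, 3201, 3490, 3779, 4068, 110, 399, 688, 977, 1266, 1555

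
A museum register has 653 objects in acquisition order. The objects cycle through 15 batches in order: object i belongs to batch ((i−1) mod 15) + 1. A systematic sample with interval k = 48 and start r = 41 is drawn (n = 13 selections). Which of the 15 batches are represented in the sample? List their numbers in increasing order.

Consecutive selections differ by k = 48, so their batch numbers differ by 48 mod 15 = 3.
gcd(48, 15) = 3, so the sample visits 15/3 = 5 distinct residues mod 15.
Start 41 is batch 11; the batches hit are 2, 5, 8, 11, 14.

2, 5, 8, 11, 14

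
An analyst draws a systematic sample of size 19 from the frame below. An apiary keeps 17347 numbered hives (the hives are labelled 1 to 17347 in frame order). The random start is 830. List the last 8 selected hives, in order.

k = N/n = 17347/19 = 913
12th selection = 830 + 11×913 = 10873
13th: 10873 + 913 = 11786
14th: 11786 + 913 = 12699
15th: 12699 + 913 = 13612
16th: 13612 + 913 = 14525
17th: 14525 + 913 = 15438
18th: 15438 + 913 = 16351
19th: 16351 + 913 = 17264

10873, 11786, 12699, 13612, 14525, 15438, 16351, 17264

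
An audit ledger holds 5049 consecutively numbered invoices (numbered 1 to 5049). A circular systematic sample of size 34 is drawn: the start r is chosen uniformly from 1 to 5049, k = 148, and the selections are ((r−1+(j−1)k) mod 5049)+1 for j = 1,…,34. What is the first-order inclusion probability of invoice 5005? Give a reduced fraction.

For each position j, as r ranges over 1…5049 the j-th selection hits every invoice exactly once, so invoice 5005 is selected for exactly 34 of the 5049 starts.
Inclusion probability = 34/5049 = 2/297.

2/297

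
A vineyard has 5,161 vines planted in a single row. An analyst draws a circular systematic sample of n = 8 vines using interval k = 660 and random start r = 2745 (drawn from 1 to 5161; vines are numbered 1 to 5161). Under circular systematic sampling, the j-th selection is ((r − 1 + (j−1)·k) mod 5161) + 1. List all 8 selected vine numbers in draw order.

Selection 1: 2745
Selection 2: 2745 + 660 = 3405
Selection 3: 3405 + 660 = 4065
Selection 4: 4065 + 660 = 4725
Selection 5: 4725 + 660 = 5385 → 5385 − 5161 = 224
Selection 6: 224 + 660 = 884
Selection 7: 884 + 660 = 1544
Selection 8: 1544 + 660 = 2204

2745, 3405, 4065, 4725, 224, 884, 1544, 2204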